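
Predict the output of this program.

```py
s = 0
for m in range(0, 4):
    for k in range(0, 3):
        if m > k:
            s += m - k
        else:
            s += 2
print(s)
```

m=0,k=0: not 0>0, s = 0+2 = 2
m=0,k=1: not 0>1, s = 2+2 = 4
m=0,k=2: not 0>2, s = 4+2 = 6
m=1,k=0: 1>0, s = 6+1 = 7
m=1,k=1: not 1>1, s = 7+2 = 9
m=1,k=2: not 1>2, s = 9+2 = 11
m=2,k=0: 2>0, s = 11+2 = 13
m=2,k=1: 2>1, s = 13+1 = 14
m=2,k=2: not 2>2, s = 14+2 = 16
m=3,k=0: 3>0, s = 16+3 = 19
m=3,k=1: 3>1, s = 19+2 = 21
m=3,k=2: 3>2, s = 21+1 = 22

22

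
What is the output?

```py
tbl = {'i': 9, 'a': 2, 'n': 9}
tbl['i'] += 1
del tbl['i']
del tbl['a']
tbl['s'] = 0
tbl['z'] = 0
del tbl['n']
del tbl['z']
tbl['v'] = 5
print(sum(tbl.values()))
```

tbl['i'] = 9+1 = 10 → {'i': 10, 'a': 2, 'n': 9}
del 'i' → {'a': 2, 'n': 9}
del 'a' → {'n': 9}
tbl['s'] = 0 → {'n': 9, 's': 0}
tbl['z'] = 0 → {'n': 9, 's': 0, 'z': 0}
del 'n' → {'s': 0, 'z': 0}
del 'z' → {'s': 0}
tbl['v'] = 5 → {'s': 0, 'v': 5}
sum of values = 5

5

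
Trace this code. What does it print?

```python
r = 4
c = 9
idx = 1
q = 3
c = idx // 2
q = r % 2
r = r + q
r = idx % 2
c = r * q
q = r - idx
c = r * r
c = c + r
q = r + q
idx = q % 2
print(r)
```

c = 1//2 = 0
q = 4%2 = 0
r = 4+0 = 4
r = 1%2 = 1
c = 1*0 = 0
q = 1-1 = 0
c = 1*1 = 1
c = 1+1 = 2
q = 1+0 = 1
idx = 1%2 = 1

1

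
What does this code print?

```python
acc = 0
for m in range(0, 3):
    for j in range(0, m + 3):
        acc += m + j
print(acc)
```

m=0,j=0: acc = 0+0 = 0
m=0,j=1: acc = 0+1 = 1
m=0,j=2: acc = 1+2 = 3
m=1,j=0: acc = 3+1 = 4
m=1,j=1: acc = 4+2 = 6
m=1,j=2: acc = 6+3 = 9
m=1,j=3: acc = 9+4 = 13
m=2,j=0: acc = 13+2 = 15
m=2,j=1: acc = 15+3 = 18
m=2,j=2: acc = 18+4 = 22
m=2,j=3: acc = 22+5 = 27
m=2,j=4: acc = 27+6 = 33

33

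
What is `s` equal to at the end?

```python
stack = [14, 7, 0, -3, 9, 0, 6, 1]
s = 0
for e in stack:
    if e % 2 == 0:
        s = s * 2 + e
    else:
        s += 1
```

e=14: even, s = 0*2+14 = 14
e=7: not even, s = 14+1 = 15
e=0: even, s = 15*2+0 = 30
e=-3: not even, s = 30+1 = 31
e=9: not even, s = 31+1 = 32
e=0: even, s = 32*2+0 = 64
e=6: even, s = 64*2+6 = 134
e=1: not even, s = 134+1 = 135

135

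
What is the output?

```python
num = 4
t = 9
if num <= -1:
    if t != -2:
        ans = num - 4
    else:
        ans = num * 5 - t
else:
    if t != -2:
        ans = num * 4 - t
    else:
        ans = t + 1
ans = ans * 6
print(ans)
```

num=4, t=9
num <= -1 is False; t != -2 is True
→ ans = num * 4 - t = 7
ans = 7*6 = 42

42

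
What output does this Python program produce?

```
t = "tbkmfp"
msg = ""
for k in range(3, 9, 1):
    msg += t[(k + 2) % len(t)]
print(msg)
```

ptbkmf

k=3: add t[5]='p' → 'p'
k=4: add t[0]='t' → 'pt'
k=5: add t[1]='b' → 'ptb'
k=6: add t[2]='k' → 'ptbk'
k=7: add t[3]='m' → 'ptbkm'
k=8: add t[4]='f' → 'ptbkmf'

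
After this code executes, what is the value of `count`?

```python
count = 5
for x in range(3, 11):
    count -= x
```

-47

x=3: count = 5-3 = 2
x=4: count = 2-4 = -2
x=5: count = (-2)-5 = -7
x=6: count = (-7)-6 = -13
x=7: count = (-13)-7 = -20
x=8: count = (-20)-8 = -28
x=9: count = (-28)-9 = -37
x=10: count = (-37)-10 = -47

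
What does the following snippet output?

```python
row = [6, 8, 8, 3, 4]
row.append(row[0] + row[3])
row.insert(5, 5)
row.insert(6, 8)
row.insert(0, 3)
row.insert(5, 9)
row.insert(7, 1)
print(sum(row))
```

64

append row[0]+row[3] = 6+3 = 9 → [6, 8, 8, 3, 4, 9]
insert 5 at 5 → [6, 8, 8, 3, 4, 5, 9]
insert 8 at 6 → [6, 8, 8, 3, 4, 5, 8, 9]
insert 3 at 0 → [3, 6, 8, 8, 3, 4, 5, 8, 9]
insert 9 at 5 → [3, 6, 8, 8, 3, 9, 4, 5, 8, 9]
insert 1 at 7 → [3, 6, 8, 8, 3, 9, 4, 1, 5, 8, 9]
sum = 64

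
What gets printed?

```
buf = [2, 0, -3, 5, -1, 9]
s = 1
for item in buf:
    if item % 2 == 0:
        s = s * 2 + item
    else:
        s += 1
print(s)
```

12

item=2: even, s = 1*2+2 = 4
item=0: even, s = 4*2+0 = 8
item=-3: not even, s = 8+1 = 9
item=5: not even, s = 9+1 = 10
item=-1: not even, s = 10+1 = 11
item=9: not even, s = 11+1 = 12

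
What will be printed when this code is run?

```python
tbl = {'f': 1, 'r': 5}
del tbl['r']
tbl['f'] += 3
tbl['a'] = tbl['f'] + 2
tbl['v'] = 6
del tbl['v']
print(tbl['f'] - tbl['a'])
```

del 'r' → {'f': 1}
tbl['f'] = 1+3 = 4 → {'f': 4}
tbl['a'] = tbl['f']+2 = 6 → {'f': 4, 'a': 6}
tbl['v'] = 6 → {'f': 4, 'a': 6, 'v': 6}
del 'v' → {'f': 4, 'a': 6}
tbl['f']-tbl['a'] = 4-6 = -2

-2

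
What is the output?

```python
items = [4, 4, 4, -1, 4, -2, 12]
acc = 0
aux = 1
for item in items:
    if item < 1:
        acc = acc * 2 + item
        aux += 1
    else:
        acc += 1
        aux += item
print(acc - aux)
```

-20

item=4: not <1, acc = 0+1 = 1; aux=5
item=4: not <1, acc = 1+1 = 2; aux=9
item=4: not <1, acc = 2+1 = 3; aux=13
item=-1: <1, acc = 3*2+(-1) = 5; aux=14
item=4: not <1, acc = 5+1 = 6; aux=18
item=-2: <1, acc = 6*2+(-2) = 10; aux=19
item=12: not <1, acc = 10+1 = 11; aux=31
acc-aux = 11-31 = -20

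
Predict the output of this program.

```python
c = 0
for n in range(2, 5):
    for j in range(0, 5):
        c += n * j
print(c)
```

90

n=2,j=0: c = 0+0 = 0
n=2,j=1: c = 0+2 = 2
n=2,j=2: c = 2+4 = 6
n=2,j=3: c = 6+6 = 12
n=2,j=4: c = 12+8 = 20
n=3,j=0: c = 20+0 = 20
n=3,j=1: c = 20+3 = 23
n=3,j=2: c = 23+6 = 29
n=3,j=3: c = 29+9 = 38
n=3,j=4: c = 38+12 = 50
n=4,j=0: c = 50+0 = 50
n=4,j=1: c = 50+4 = 54
n=4,j=2: c = 54+8 = 62
n=4,j=3: c = 62+12 = 74
n=4,j=4: c = 74+16 = 90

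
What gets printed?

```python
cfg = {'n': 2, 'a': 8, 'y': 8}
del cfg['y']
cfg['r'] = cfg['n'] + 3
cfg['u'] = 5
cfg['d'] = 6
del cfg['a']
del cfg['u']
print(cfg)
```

{'n': 2, 'r': 5, 'd': 6}

del 'y' → {'n': 2, 'a': 8}
cfg['r'] = cfg['n']+3 = 5 → {'n': 2, 'a': 8, 'r': 5}
cfg['u'] = 5 → {'n': 2, 'a': 8, 'r': 5, 'u': 5}
cfg['d'] = 6 → {'n': 2, 'a': 8, 'r': 5, 'u': 5, 'd': 6}
del 'a' → {'n': 2, 'r': 5, 'u': 5, 'd': 6}
del 'u' → {'n': 2, 'r': 5, 'd': 6}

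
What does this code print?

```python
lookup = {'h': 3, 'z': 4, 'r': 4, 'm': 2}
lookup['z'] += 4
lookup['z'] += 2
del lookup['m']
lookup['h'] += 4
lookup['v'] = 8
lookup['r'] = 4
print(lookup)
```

{'h': 7, 'z': 10, 'r': 4, 'v': 8}

lookup['z'] = 4+4 = 8 → {'h': 3, 'z': 8, 'r': 4, 'm': 2}
lookup['z'] = 8+2 = 10 → {'h': 3, 'z': 10, 'r': 4, 'm': 2}
del 'm' → {'h': 3, 'z': 10, 'r': 4}
lookup['h'] = 3+4 = 7 → {'h': 7, 'z': 10, 'r': 4}
lookup['v'] = 8 → {'h': 7, 'z': 10, 'r': 4, 'v': 8}
lookup['r'] = 4 → {'h': 7, 'z': 10, 'r': 4, 'v': 8}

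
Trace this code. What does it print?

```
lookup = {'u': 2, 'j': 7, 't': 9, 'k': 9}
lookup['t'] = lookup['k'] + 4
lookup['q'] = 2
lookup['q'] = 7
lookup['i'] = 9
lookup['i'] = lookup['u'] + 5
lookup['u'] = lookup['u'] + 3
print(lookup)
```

{'u': 5, 'j': 7, 't': 13, 'k': 9, 'q': 7, 'i': 7}

lookup['t'] = lookup['k']+4 = 13 → {'u': 2, 'j': 7, 't': 13, 'k': 9}
lookup['q'] = 2 → {'u': 2, 'j': 7, 't': 13, 'k': 9, 'q': 2}
lookup['q'] = 7 → {'u': 2, 'j': 7, 't': 13, 'k': 9, 'q': 7}
lookup['i'] = 9 → {'u': 2, 'j': 7, 't': 13, 'k': 9, 'q': 7, 'i': 9}
lookup['i'] = lookup['u']+5 = 7 → {'u': 2, 'j': 7, 't': 13, 'k': 9, 'q': 7, 'i': 7}
lookup['u'] = lookup['u']+3 = 5 → {'u': 5, 'j': 7, 't': 13, 'k': 9, 'q': 7, 'i': 7}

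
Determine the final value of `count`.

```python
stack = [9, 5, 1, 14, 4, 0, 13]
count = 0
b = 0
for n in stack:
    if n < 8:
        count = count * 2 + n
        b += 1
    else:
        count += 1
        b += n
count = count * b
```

2920

n=9: not <8, count = 0+1 = 1; b=9
n=5: <8, count = 1*2+5 = 7; b=10
n=1: <8, count = 7*2+1 = 15; b=11
n=14: not <8, count = 15+1 = 16; b=25
n=4: <8, count = 16*2+4 = 36; b=26
n=0: <8, count = 36*2+0 = 72; b=27
n=13: not <8, count = 72+1 = 73; b=40
count*b = 73*40 = 2920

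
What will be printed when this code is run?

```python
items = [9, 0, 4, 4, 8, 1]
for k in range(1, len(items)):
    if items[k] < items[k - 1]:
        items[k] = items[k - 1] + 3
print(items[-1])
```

24

k=1: 0<9, items[1] = 9+3 = 12 → [9, 12, 4, 4, 8, 1]
k=2: 4<12, items[2] = 12+3 = 15 → [9, 12, 15, 4, 8, 1]
k=3: 4<15, items[3] = 15+3 = 18 → [9, 12, 15, 18, 8, 1]
k=4: 8<18, items[4] = 18+3 = 21 → [9, 12, 15, 18, 21, 1]
k=5: 1<21, items[5] = 21+3 = 24 → [9, 12, 15, 18, 21, 24]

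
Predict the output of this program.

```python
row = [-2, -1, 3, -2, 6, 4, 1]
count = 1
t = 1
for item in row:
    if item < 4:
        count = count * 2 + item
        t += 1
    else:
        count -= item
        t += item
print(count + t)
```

item=-2: <4, count = 1*2+(-2) = 0; t=2
item=-1: <4, count = 0*2+(-1) = -1; t=3
item=3: <4, count = (-1)*2+3 = 1; t=4
item=-2: <4, count = 1*2+(-2) = 0; t=5
item=6: not <4, count = 0-6 = -6; t=11
item=4: not <4, count = (-6)-4 = -10; t=15
item=1: <4, count = (-10)*2+1 = -19; t=16
count+t = (-19)+16 = -3

-3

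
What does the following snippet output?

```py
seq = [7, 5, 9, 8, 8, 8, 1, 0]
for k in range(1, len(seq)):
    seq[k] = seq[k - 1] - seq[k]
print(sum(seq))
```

k=1: seq[1] = 7-5 = 2 → [7, 2, 9, 8, 8, 8, 1, 0]
k=2: seq[2] = 2-9 = -7 → [7, 2, -7, 8, 8, 8, 1, 0]
k=3: seq[3] = (-7)-8 = -15 → [7, 2, -7, -15, 8, 8, 1, 0]
k=4: seq[4] = (-15)-8 = -23 → [7, 2, -7, -15, -23, 8, 1, 0]
k=5: seq[5] = (-23)-8 = -31 → [7, 2, -7, -15, -23, -31, 1, 0]
k=6: seq[6] = (-31)-1 = -32 → [7, 2, -7, -15, -23, -31, -32, 0]
k=7: seq[7] = (-32)-0 = -32 → [7, 2, -7, -15, -23, -31, -32, -32]
sum = -131

-131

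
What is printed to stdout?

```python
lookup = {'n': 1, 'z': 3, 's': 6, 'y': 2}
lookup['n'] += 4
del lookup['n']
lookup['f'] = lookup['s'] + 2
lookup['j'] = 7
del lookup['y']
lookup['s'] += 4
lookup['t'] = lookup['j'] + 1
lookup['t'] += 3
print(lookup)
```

{'z': 3, 's': 10, 'f': 8, 'j': 7, 't': 11}

lookup['n'] = 1+4 = 5 → {'n': 5, 'z': 3, 's': 6, 'y': 2}
del 'n' → {'z': 3, 's': 6, 'y': 2}
lookup['f'] = lookup['s']+2 = 8 → {'z': 3, 's': 6, 'y': 2, 'f': 8}
lookup['j'] = 7 → {'z': 3, 's': 6, 'y': 2, 'f': 8, 'j': 7}
del 'y' → {'z': 3, 's': 6, 'f': 8, 'j': 7}
lookup['s'] = 6+4 = 10 → {'z': 3, 's': 10, 'f': 8, 'j': 7}
lookup['t'] = lookup['j']+1 = 8 → {'z': 3, 's': 10, 'f': 8, 'j': 7, 't': 8}
lookup['t'] = 8+3 = 11 → {'z': 3, 's': 10, 'f': 8, 'j': 7, 't': 11}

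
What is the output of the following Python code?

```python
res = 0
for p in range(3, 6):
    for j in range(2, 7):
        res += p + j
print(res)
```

p=3,j=2: res = 0+5 = 5
p=3,j=3: res = 5+6 = 11
p=3,j=4: res = 11+7 = 18
p=3,j=5: res = 18+8 = 26
p=3,j=6: res = 26+9 = 35
p=4,j=2: res = 35+6 = 41
p=4,j=3: res = 41+7 = 48
p=4,j=4: res = 48+8 = 56
p=4,j=5: res = 56+9 = 65
p=4,j=6: res = 65+10 = 75
p=5,j=2: res = 75+7 = 82
p=5,j=3: res = 82+8 = 90
p=5,j=4: res = 90+9 = 99
p=5,j=5: res = 99+10 = 109
p=5,j=6: res = 109+11 = 120

120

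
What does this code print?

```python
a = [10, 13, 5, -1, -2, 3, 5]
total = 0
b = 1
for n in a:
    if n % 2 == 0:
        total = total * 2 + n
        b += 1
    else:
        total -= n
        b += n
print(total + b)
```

4

n=10: even, total = 0*2+10 = 10; b=2
n=13: not even, total = 10-13 = -3; b=15
n=5: not even, total = (-3)-5 = -8; b=20
n=-1: not even, total = (-8)-(-1) = -7; b=19
n=-2: even, total = (-7)*2+(-2) = -16; b=20
n=3: not even, total = (-16)-3 = -19; b=23
n=5: not even, total = (-19)-5 = -24; b=28
total+b = (-24)+28 = 4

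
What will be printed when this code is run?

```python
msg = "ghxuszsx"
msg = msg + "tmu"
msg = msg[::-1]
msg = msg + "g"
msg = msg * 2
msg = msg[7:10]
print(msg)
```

uxh

+ 'tmu' → 'ghxuszsxtmu'
reverse → 'umtxszsuxhg'
+ 'g' → 'umtxszsuxhgg'
repeat ×2 → 'umtxszsuxhggumtxszsuxhgg'
slice [7:10] → 'uxh'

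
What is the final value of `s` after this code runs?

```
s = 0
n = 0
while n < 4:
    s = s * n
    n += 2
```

0

n=0: s = 0*0 = 0
n=2: s = 0*2 = 0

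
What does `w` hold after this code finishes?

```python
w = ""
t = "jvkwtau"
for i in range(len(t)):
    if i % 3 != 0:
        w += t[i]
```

'vkta'

i=0: skip
i=1: add 'v' → 'v'
i=2: add 'k' → 'vk'
i=3: skip
i=4: add 't' → 'vkt'
i=5: add 'a' → 'vkta'
i=6: skip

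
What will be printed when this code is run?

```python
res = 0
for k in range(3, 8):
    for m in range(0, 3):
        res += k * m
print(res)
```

75

k=3,m=0: res = 0+0 = 0
k=3,m=1: res = 0+3 = 3
k=3,m=2: res = 3+6 = 9
k=4,m=0: res = 9+0 = 9
k=4,m=1: res = 9+4 = 13
k=4,m=2: res = 13+8 = 21
k=5,m=0: res = 21+0 = 21
k=5,m=1: res = 21+5 = 26
k=5,m=2: res = 26+10 = 36
k=6,m=0: res = 36+0 = 36
k=6,m=1: res = 36+6 = 42
k=6,m=2: res = 42+12 = 54
k=7,m=0: res = 54+0 = 54
k=7,m=1: res = 54+7 = 61
k=7,m=2: res = 61+14 = 75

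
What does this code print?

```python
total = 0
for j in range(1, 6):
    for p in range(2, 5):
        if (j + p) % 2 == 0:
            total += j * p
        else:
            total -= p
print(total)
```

39

j=1,p=2: odd sum, total = 0-2 = -2
j=1,p=3: even sum, total = (-2)+3 = 1
j=1,p=4: odd sum, total = 1-4 = -3
j=2,p=2: even sum, total = (-3)+4 = 1
j=2,p=3: odd sum, total = 1-3 = -2
j=2,p=4: even sum, total = (-2)+8 = 6
j=3,p=2: odd sum, total = 6-2 = 4
j=3,p=3: even sum, total = 4+9 = 13
j=3,p=4: odd sum, total = 13-4 = 9
j=4,p=2: even sum, total = 9+8 = 17
j=4,p=3: odd sum, total = 17-3 = 14
j=4,p=4: even sum, total = 14+16 = 30
j=5,p=2: odd sum, total = 30-2 = 28
j=5,p=3: even sum, total = 28+15 = 43
j=5,p=4: odd sum, total = 43-4 = 39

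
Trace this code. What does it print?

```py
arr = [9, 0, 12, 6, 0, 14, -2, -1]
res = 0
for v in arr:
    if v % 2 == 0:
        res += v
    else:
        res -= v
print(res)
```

v=9: not even, res = 0-9 = -9
v=0: even, res = (-9)+0 = -9
v=12: even, res = (-9)+12 = 3
v=6: even, res = 3+6 = 9
v=0: even, res = 9+0 = 9
v=14: even, res = 9+14 = 23
v=-2: even, res = 23+(-2) = 21
v=-1: not even, res = 21-(-1) = 22

22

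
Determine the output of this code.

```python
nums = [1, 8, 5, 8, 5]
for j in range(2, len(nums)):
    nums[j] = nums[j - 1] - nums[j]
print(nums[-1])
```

j=2: nums[2] = 8-5 = 3 → [1, 8, 3, 8, 5]
j=3: nums[3] = 3-8 = -5 → [1, 8, 3, -5, 5]
j=4: nums[4] = (-5)-5 = -10 → [1, 8, 3, -5, -10]

-10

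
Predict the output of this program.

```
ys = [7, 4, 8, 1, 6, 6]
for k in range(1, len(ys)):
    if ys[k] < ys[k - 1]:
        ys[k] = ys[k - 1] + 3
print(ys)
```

k=1: 4<7, ys[1] = 7+3 = 10 → [7, 10, 8, 1, 6, 6]
k=2: 8<10, ys[2] = 10+3 = 13 → [7, 10, 13, 1, 6, 6]
k=3: 1<13, ys[3] = 13+3 = 16 → [7, 10, 13, 16, 6, 6]
k=4: 6<16, ys[4] = 16+3 = 19 → [7, 10, 13, 16, 19, 6]
k=5: 6<19, ys[5] = 19+3 = 22 → [7, 10, 13, 16, 19, 22]

[7, 10, 13, 16, 19, 22]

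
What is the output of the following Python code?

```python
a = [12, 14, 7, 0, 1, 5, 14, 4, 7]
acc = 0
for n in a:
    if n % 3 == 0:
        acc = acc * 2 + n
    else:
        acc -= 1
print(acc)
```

n=12: %3==0, acc = 0*2+12 = 12
n=14: not %3==0, acc = 12-1 = 11
n=7: not %3==0, acc = 11-1 = 10
n=0: %3==0, acc = 10*2+0 = 20
n=1: not %3==0, acc = 20-1 = 19
n=5: not %3==0, acc = 19-1 = 18
n=14: not %3==0, acc = 18-1 = 17
n=4: not %3==0, acc = 17-1 = 16
n=7: not %3==0, acc = 16-1 = 15

15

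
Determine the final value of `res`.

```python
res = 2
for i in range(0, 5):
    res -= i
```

-8

i=0: res = 2-0 = 2
i=1: res = 2-1 = 1
i=2: res = 1-2 = -1
i=3: res = (-1)-3 = -4
i=4: res = (-4)-4 = -8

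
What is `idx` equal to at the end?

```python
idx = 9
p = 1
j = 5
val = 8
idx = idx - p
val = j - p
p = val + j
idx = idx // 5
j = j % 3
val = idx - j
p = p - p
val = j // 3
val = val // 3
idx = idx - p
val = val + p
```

idx = 9-1 = 8
val = 5-1 = 4
p = 4+5 = 9
idx = 8//5 = 1
j = 5%3 = 2
val = 1-2 = -1
p = 9-9 = 0
val = 2//3 = 0
val = 0//3 = 0
idx = 1-0 = 1
val = 0+0 = 0

1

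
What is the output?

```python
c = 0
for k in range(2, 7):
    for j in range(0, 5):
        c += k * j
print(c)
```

200

k=2,j=0: c = 0+0 = 0
k=2,j=1: c = 0+2 = 2
k=2,j=2: c = 2+4 = 6
k=2,j=3: c = 6+6 = 12
k=2,j=4: c = 12+8 = 20
k=3,j=0: c = 20+0 = 20
k=3,j=1: c = 20+3 = 23
k=3,j=2: c = 23+6 = 29
k=3,j=3: c = 29+9 = 38
k=3,j=4: c = 38+12 = 50
k=4,j=0: c = 50+0 = 50
k=4,j=1: c = 50+4 = 54
k=4,j=2: c = 54+8 = 62
k=4,j=3: c = 62+12 = 74
k=4,j=4: c = 74+16 = 90
k=5,j=0: c = 90+0 = 90
k=5,j=1: c = 90+5 = 95
k=5,j=2: c = 95+10 = 105
k=5,j=3: c = 105+15 = 120
k=5,j=4: c = 120+20 = 140
k=6,j=0: c = 140+0 = 140
k=6,j=1: c = 140+6 = 146
k=6,j=2: c = 146+12 = 158
k=6,j=3: c = 158+18 = 176
k=6,j=4: c = 176+24 = 200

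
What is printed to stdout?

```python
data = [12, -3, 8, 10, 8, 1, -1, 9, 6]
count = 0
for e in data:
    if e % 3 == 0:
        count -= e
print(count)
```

e=12: %3==0, count = 0-12 = -12
e=-3: %3==0, count = (-12)-(-3) = -9
e=8: not %3==0
e=10: not %3==0
e=8: not %3==0
e=1: not %3==0
e=-1: not %3==0
e=9: %3==0, count = (-9)-9 = -18
e=6: %3==0, count = (-18)-6 = -24

-24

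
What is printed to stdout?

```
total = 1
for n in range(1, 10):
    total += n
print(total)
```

n=1: total = 1+1 = 2
n=2: total = 2+2 = 4
n=3: total = 4+3 = 7
n=4: total = 7+4 = 11
n=5: total = 11+5 = 16
n=6: total = 16+6 = 22
n=7: total = 22+7 = 29
n=8: total = 29+8 = 37
n=9: total = 37+9 = 46

46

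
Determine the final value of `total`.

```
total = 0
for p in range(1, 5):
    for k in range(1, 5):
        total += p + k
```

80

p=1,k=1: total = 0+2 = 2
p=1,k=2: total = 2+3 = 5
p=1,k=3: total = 5+4 = 9
p=1,k=4: total = 9+5 = 14
p=2,k=1: total = 14+3 = 17
p=2,k=2: total = 17+4 = 21
p=2,k=3: total = 21+5 = 26
p=2,k=4: total = 26+6 = 32
p=3,k=1: total = 32+4 = 36
p=3,k=2: total = 36+5 = 41
p=3,k=3: total = 41+6 = 47
p=3,k=4: total = 47+7 = 54
p=4,k=1: total = 54+5 = 59
p=4,k=2: total = 59+6 = 65
p=4,k=3: total = 65+7 = 72
p=4,k=4: total = 72+8 = 80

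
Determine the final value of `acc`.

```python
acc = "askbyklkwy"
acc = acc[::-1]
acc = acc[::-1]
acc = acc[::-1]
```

'ywklkybksa'

reverse → 'ywklkybksa'
reverse → 'askbyklkwy'
reverse → 'ywklkybksa'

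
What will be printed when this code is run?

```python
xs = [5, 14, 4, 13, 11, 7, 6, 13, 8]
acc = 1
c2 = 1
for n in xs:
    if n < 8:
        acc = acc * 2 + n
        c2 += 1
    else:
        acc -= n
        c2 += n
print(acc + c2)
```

-73

n=5: <8, acc = 1*2+5 = 7; c2=2
n=14: not <8, acc = 7-14 = -7; c2=16
n=4: <8, acc = (-7)*2+4 = -10; c2=17
n=13: not <8, acc = (-10)-13 = -23; c2=30
n=11: not <8, acc = (-23)-11 = -34; c2=41
n=7: <8, acc = (-34)*2+7 = -61; c2=42
n=6: <8, acc = (-61)*2+6 = -116; c2=43
n=13: not <8, acc = (-116)-13 = -129; c2=56
n=8: not <8, acc = (-129)-8 = -137; c2=64
acc+c2 = (-137)+64 = -73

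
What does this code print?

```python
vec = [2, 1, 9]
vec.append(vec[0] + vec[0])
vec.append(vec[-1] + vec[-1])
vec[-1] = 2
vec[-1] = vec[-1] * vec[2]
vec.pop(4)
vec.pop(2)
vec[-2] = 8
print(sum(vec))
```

append vec[0]+vec[0] = 2+2 = 4 → [2, 1, 9, 4]
append vec[-1]+vec[-1] = 4+4 = 8 → [2, 1, 9, 4, 8]
vec[-1] = 2 → [2, 1, 9, 4, 2]
vec[-1] = vec[-1]*vec[2] = 2*9 = 18 → [2, 1, 9, 4, 18]
pop(4) removes 18 → [2, 1, 9, 4]
pop(2) removes 9 → [2, 1, 4]
vec[-2] = 8 → [2, 8, 4]
sum = 14

14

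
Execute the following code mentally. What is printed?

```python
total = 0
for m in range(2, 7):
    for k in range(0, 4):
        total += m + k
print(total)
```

110

m=2,k=0: total = 0+2 = 2
m=2,k=1: total = 2+3 = 5
m=2,k=2: total = 5+4 = 9
m=2,k=3: total = 9+5 = 14
m=3,k=0: total = 14+3 = 17
m=3,k=1: total = 17+4 = 21
m=3,k=2: total = 21+5 = 26
m=3,k=3: total = 26+6 = 32
m=4,k=0: total = 32+4 = 36
m=4,k=1: total = 36+5 = 41
m=4,k=2: total = 41+6 = 47
m=4,k=3: total = 47+7 = 54
m=5,k=0: total = 54+5 = 59
m=5,k=1: total = 59+6 = 65
m=5,k=2: total = 65+7 = 72
m=5,k=3: total = 72+8 = 80
m=6,k=0: total = 80+6 = 86
m=6,k=1: total = 86+7 = 93
m=6,k=2: total = 93+8 = 101
m=6,k=3: total = 101+9 = 110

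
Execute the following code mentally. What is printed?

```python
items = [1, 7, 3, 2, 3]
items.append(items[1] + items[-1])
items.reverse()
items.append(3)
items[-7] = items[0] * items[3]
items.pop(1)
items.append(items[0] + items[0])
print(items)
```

[30, 2, 3, 7, 1, 3, 60]

append items[1]+items[-1] = 7+3 = 10 → [1, 7, 3, 2, 3, 10]
reverse → [10, 3, 2, 3, 7, 1]
append 3 → [10, 3, 2, 3, 7, 1, 3]
items[-7] = items[0]*items[3] = 10*3 = 30 → [30, 3, 2, 3, 7, 1, 3]
pop(1) removes 3 → [30, 2, 3, 7, 1, 3]
append items[0]+items[0] = 30+30 = 60 → [30, 2, 3, 7, 1, 3, 60]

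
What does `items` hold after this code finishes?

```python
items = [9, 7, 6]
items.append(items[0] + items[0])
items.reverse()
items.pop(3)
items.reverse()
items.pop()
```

append items[0]+items[0] = 9+9 = 18 → [9, 7, 6, 18]
reverse → [18, 6, 7, 9]
pop(3) removes 9 → [18, 6, 7]
reverse → [7, 6, 18]
pop() removes 18 → [7, 6]

[7, 6]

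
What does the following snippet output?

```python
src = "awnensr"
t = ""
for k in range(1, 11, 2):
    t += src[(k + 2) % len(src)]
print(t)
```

k=1: add src[3]='e' → 'e'
k=3: add src[5]='s' → 'es'
k=5: add src[0]='a' → 'esa'
k=7: add src[2]='n' → 'esan'
k=9: add src[4]='n' → 'esann'

esann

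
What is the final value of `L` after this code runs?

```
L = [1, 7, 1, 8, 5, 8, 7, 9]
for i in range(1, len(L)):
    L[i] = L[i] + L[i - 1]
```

[1, 8, 9, 17, 22, 30, 37, 46]

i=1: L[1] = 7+1 = 8 → [1, 8, 1, 8, 5, 8, 7, 9]
i=2: L[2] = 1+8 = 9 → [1, 8, 9, 8, 5, 8, 7, 9]
i=3: L[3] = 8+9 = 17 → [1, 8, 9, 17, 5, 8, 7, 9]
i=4: L[4] = 5+17 = 22 → [1, 8, 9, 17, 22, 8, 7, 9]
i=5: L[5] = 8+22 = 30 → [1, 8, 9, 17, 22, 30, 7, 9]
i=6: L[6] = 7+30 = 37 → [1, 8, 9, 17, 22, 30, 37, 9]
i=7: L[7] = 9+37 = 46 → [1, 8, 9, 17, 22, 30, 37, 46]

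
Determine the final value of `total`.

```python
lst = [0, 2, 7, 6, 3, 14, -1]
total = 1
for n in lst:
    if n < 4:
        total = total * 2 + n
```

29

n=0: <4, total = 1*2+0 = 2
n=2: <4, total = 2*2+2 = 6
n=7: not <4
n=6: not <4
n=3: <4, total = 6*2+3 = 15
n=14: not <4
n=-1: <4, total = 15*2+(-1) = 29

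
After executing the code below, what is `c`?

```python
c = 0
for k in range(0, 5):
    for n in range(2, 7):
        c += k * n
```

k=0,n=2: c = 0+0 = 0
k=0,n=3: c = 0+0 = 0
k=0,n=4: c = 0+0 = 0
k=0,n=5: c = 0+0 = 0
k=0,n=6: c = 0+0 = 0
k=1,n=2: c = 0+2 = 2
k=1,n=3: c = 2+3 = 5
k=1,n=4: c = 5+4 = 9
k=1,n=5: c = 9+5 = 14
k=1,n=6: c = 14+6 = 20
k=2,n=2: c = 20+4 = 24
k=2,n=3: c = 24+6 = 30
k=2,n=4: c = 30+8 = 38
k=2,n=5: c = 38+10 = 48
k=2,n=6: c = 48+12 = 60
k=3,n=2: c = 60+6 = 66
k=3,n=3: c = 66+9 = 75
k=3,n=4: c = 75+12 = 87
k=3,n=5: c = 87+15 = 102
k=3,n=6: c = 102+18 = 120
k=4,n=2: c = 120+8 = 128
k=4,n=3: c = 128+12 = 140
k=4,n=4: c = 140+16 = 156
k=4,n=5: c = 156+20 = 176
k=4,n=6: c = 176+24 = 200

200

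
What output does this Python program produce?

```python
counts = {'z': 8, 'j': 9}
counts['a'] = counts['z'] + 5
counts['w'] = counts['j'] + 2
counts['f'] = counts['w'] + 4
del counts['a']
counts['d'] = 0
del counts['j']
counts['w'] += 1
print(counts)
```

counts['a'] = counts['z']+5 = 13 → {'z': 8, 'j': 9, 'a': 13}
counts['w'] = counts['j']+2 = 11 → {'z': 8, 'j': 9, 'a': 13, 'w': 11}
counts['f'] = counts['w']+4 = 15 → {'z': 8, 'j': 9, 'a': 13, 'w': 11, 'f': 15}
del 'a' → {'z': 8, 'j': 9, 'w': 11, 'f': 15}
counts['d'] = 0 → {'z': 8, 'j': 9, 'w': 11, 'f': 15, 'd': 0}
del 'j' → {'z': 8, 'w': 11, 'f': 15, 'd': 0}
counts['w'] = 11+1 = 12 → {'z': 8, 'w': 12, 'f': 15, 'd': 0}

{'z': 8, 'w': 12, 'f': 15, 'd': 0}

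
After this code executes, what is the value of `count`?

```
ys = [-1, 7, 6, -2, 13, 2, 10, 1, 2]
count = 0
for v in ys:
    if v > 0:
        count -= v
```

-41

v=-1: not >0
v=7: >0, count = 0-7 = -7
v=6: >0, count = (-7)-6 = -13
v=-2: not >0
v=13: >0, count = (-13)-13 = -26
v=2: >0, count = (-26)-2 = -28
v=10: >0, count = (-28)-10 = -38
v=1: >0, count = (-38)-1 = -39
v=2: >0, count = (-39)-2 = -41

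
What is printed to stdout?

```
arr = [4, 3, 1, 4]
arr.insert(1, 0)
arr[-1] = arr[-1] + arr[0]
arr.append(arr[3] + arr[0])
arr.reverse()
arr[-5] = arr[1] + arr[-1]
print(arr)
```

[5, 12, 1, 3, 0, 4]

insert 0 at 1 → [4, 0, 3, 1, 4]
arr[-1] = arr[-1]+arr[0] = 4+4 = 8 → [4, 0, 3, 1, 8]
append arr[3]+arr[0] = 1+4 = 5 → [4, 0, 3, 1, 8, 5]
reverse → [5, 8, 1, 3, 0, 4]
arr[-5] = arr[1]+arr[-1] = 8+4 = 12 → [5, 12, 1, 3, 0, 4]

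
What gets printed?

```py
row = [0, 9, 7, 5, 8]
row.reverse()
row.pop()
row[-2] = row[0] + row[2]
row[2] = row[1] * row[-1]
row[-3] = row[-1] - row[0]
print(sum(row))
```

reverse → [8, 5, 7, 9, 0]
pop() removes 0 → [8, 5, 7, 9]
row[-2] = row[0]+row[2] = 8+7 = 15 → [8, 5, 15, 9]
row[2] = row[1]*row[-1] = 5*9 = 45 → [8, 5, 45, 9]
row[-3] = row[-1]-row[0] = 9-8 = 1 → [8, 1, 45, 9]
sum = 63

63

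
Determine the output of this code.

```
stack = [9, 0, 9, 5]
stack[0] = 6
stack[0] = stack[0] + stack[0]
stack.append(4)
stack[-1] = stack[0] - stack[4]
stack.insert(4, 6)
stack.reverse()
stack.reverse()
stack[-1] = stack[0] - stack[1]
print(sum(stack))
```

44

stack[0] = 6 → [6, 0, 9, 5]
stack[0] = stack[0]+stack[0] = 6+6 = 12 → [12, 0, 9, 5]
append 4 → [12, 0, 9, 5, 4]
stack[-1] = stack[0]-stack[4] = 12-4 = 8 → [12, 0, 9, 5, 8]
insert 6 at 4 → [12, 0, 9, 5, 6, 8]
reverse → [8, 6, 5, 9, 0, 12]
reverse → [12, 0, 9, 5, 6, 8]
stack[-1] = stack[0]-stack[1] = 12-0 = 12 → [12, 0, 9, 5, 6, 12]
sum = 44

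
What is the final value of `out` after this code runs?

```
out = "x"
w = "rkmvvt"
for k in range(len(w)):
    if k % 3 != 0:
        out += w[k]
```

k=0: skip
k=1: add 'k' → 'xk'
k=2: add 'm' → 'xkm'
k=3: skip
k=4: add 'v' → 'xkmv'
k=5: add 't' → 'xkmvt'

'xkmvt'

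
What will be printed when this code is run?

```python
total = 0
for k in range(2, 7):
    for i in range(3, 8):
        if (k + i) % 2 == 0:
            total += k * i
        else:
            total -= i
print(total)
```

k=2,i=3: odd sum, total = 0-3 = -3
k=2,i=4: even sum, total = (-3)+8 = 5
k=2,i=5: odd sum, total = 5-5 = 0
k=2,i=6: even sum, total = 0+12 = 12
k=2,i=7: odd sum, total = 12-7 = 5
k=3,i=3: even sum, total = 5+9 = 14
k=3,i=4: odd sum, total = 14-4 = 10
k=3,i=5: even sum, total = 10+15 = 25
k=3,i=6: odd sum, total = 25-6 = 19
k=3,i=7: even sum, total = 19+21 = 40
k=4,i=3: odd sum, total = 40-3 = 37
k=4,i=4: even sum, total = 37+16 = 53
k=4,i=5: odd sum, total = 53-5 = 48
k=4,i=6: even sum, total = 48+24 = 72
k=4,i=7: odd sum, total = 72-7 = 65
k=5,i=3: even sum, total = 65+15 = 80
k=5,i=4: odd sum, total = 80-4 = 76
k=5,i=5: even sum, total = 76+25 = 101
k=5,i=6: odd sum, total = 101-6 = 95
k=5,i=7: even sum, total = 95+35 = 130
k=6,i=3: odd sum, total = 130-3 = 127
k=6,i=4: even sum, total = 127+24 = 151
k=6,i=5: odd sum, total = 151-5 = 146
k=6,i=6: even sum, total = 146+36 = 182
k=6,i=7: odd sum, total = 182-7 = 175

175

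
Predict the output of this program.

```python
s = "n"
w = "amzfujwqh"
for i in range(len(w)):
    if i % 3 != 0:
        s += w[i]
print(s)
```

nmzujqh

i=0: skip
i=1: add 'm' → 'nm'
i=2: add 'z' → 'nmz'
i=3: skip
i=4: add 'u' → 'nmzu'
i=5: add 'j' → 'nmzuj'
i=6: skip
i=7: add 'q' → 'nmzujq'
i=8: add 'h' → 'nmzujqh'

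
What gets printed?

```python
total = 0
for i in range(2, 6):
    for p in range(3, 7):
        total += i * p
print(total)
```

i=2,p=3: total = 0+6 = 6
i=2,p=4: total = 6+8 = 14
i=2,p=5: total = 14+10 = 24
i=2,p=6: total = 24+12 = 36
i=3,p=3: total = 36+9 = 45
i=3,p=4: total = 45+12 = 57
i=3,p=5: total = 57+15 = 72
i=3,p=6: total = 72+18 = 90
i=4,p=3: total = 90+12 = 102
i=4,p=4: total = 102+16 = 118
i=4,p=5: total = 118+20 = 138
i=4,p=6: total = 138+24 = 162
i=5,p=3: total = 162+15 = 177
i=5,p=4: total = 177+20 = 197
i=5,p=5: total = 197+25 = 222
i=5,p=6: total = 222+30 = 252

252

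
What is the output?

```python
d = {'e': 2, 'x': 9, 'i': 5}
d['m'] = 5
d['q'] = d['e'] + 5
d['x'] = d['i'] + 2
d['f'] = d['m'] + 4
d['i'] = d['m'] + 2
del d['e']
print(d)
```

d['m'] = 5 → {'e': 2, 'x': 9, 'i': 5, 'm': 5}
d['q'] = d['e']+5 = 7 → {'e': 2, 'x': 9, 'i': 5, 'm': 5, 'q': 7}
d['x'] = d['i']+2 = 7 → {'e': 2, 'x': 7, 'i': 5, 'm': 5, 'q': 7}
d['f'] = d['m']+4 = 9 → {'e': 2, 'x': 7, 'i': 5, 'm': 5, 'q': 7, 'f': 9}
d['i'] = d['m']+2 = 7 → {'e': 2, 'x': 7, 'i': 7, 'm': 5, 'q': 7, 'f': 9}
del 'e' → {'x': 7, 'i': 7, 'm': 5, 'q': 7, 'f': 9}

{'x': 7, 'i': 7, 'm': 5, 'q': 7, 'f': 9}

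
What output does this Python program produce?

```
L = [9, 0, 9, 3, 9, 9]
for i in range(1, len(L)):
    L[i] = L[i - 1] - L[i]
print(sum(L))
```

-18

i=1: L[1] = 9-0 = 9 → [9, 9, 9, 3, 9, 9]
i=2: L[2] = 9-9 = 0 → [9, 9, 0, 3, 9, 9]
i=3: L[3] = 0-3 = -3 → [9, 9, 0, -3, 9, 9]
i=4: L[4] = (-3)-9 = -12 → [9, 9, 0, -3, -12, 9]
i=5: L[5] = (-12)-9 = -21 → [9, 9, 0, -3, -12, -21]
sum = -18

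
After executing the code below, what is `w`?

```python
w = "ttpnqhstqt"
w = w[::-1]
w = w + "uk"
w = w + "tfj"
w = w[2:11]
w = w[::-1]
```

'uttpnqhst'

reverse → 'tqtshqnptt'
+ 'uk' → 'tqtshqnpttuk'
+ 'tfj' → 'tqtshqnpttuktfj'
slice [2:11] → 'tshqnpttu'
reverse → 'uttpnqhst'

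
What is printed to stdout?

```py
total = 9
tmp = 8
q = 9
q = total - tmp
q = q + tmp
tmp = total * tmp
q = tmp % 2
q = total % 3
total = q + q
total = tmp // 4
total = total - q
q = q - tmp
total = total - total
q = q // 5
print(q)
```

q = 9-8 = 1
q = 1+8 = 9
tmp = 9*8 = 72
q = 72%2 = 0
q = 9%3 = 0
total = 0+0 = 0
total = 72//4 = 18
total = 18-0 = 18
q = 0-72 = -72
total = 18-18 = 0
q = (-72)//5 = -15

-15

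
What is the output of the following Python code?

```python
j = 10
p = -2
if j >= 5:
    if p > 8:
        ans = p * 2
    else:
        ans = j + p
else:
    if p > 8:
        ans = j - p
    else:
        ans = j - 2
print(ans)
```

8

j=10, p=-2
j >= 5 is True; p > 8 is False
→ ans = j + p = 8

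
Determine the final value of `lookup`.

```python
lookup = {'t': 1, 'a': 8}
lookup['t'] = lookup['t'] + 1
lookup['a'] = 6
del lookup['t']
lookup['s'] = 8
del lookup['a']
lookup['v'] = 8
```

lookup['t'] = lookup['t']+1 = 2 → {'t': 2, 'a': 8}
lookup['a'] = 6 → {'t': 2, 'a': 6}
del 't' → {'a': 6}
lookup['s'] = 8 → {'a': 6, 's': 8}
del 'a' → {'s': 8}
lookup['v'] = 8 → {'s': 8, 'v': 8}

{'s': 8, 'v': 8}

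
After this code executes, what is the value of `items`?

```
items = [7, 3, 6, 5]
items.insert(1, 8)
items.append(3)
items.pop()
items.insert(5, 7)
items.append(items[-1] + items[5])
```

[7, 8, 3, 6, 5, 7, 14]

insert 8 at 1 → [7, 8, 3, 6, 5]
append 3 → [7, 8, 3, 6, 5, 3]
pop() removes 3 → [7, 8, 3, 6, 5]
insert 7 at 5 → [7, 8, 3, 6, 5, 7]
append items[-1]+items[5] = 7+7 = 14 → [7, 8, 3, 6, 5, 7, 14]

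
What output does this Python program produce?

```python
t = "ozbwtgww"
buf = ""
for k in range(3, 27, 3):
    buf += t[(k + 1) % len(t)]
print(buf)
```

twbgowwz

k=3: add t[4]='t' → 't'
k=6: add t[7]='w' → 'tw'
k=9: add t[2]='b' → 'twb'
k=12: add t[5]='g' → 'twbg'
k=15: add t[0]='o' → 'twbgo'
k=18: add t[3]='w' → 'twbgow'
k=21: add t[6]='w' → 'twbgoww'
k=24: add t[1]='z' → 'twbgowwz'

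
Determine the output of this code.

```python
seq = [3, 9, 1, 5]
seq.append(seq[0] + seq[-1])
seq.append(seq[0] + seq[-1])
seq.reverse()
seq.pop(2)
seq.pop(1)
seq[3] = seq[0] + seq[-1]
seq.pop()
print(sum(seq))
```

append seq[0]+seq[-1] = 3+5 = 8 → [3, 9, 1, 5, 8]
append seq[0]+seq[-1] = 3+8 = 11 → [3, 9, 1, 5, 8, 11]
reverse → [11, 8, 5, 1, 9, 3]
pop(2) removes 5 → [11, 8, 1, 9, 3]
pop(1) removes 8 → [11, 1, 9, 3]
seq[3] = seq[0]+seq[-1] = 11+3 = 14 → [11, 1, 9, 14]
pop() removes 14 → [11, 1, 9]
sum = 21

21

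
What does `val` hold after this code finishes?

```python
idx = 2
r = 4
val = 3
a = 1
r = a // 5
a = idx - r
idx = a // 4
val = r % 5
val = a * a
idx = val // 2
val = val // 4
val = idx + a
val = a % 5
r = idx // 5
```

r = 1//5 = 0
a = 2-0 = 2
idx = 2//4 = 0
val = 0%5 = 0
val = 2*2 = 4
idx = 4//2 = 2
val = 4//4 = 1
val = 2+2 = 4
val = 2%5 = 2
r = 2//5 = 0

2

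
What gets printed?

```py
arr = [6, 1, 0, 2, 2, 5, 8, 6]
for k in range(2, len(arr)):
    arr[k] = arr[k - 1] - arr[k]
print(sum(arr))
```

k=2: arr[2] = 1-0 = 1 → [6, 1, 1, 2, 2, 5, 8, 6]
k=3: arr[3] = 1-2 = -1 → [6, 1, 1, -1, 2, 5, 8, 6]
k=4: arr[4] = (-1)-2 = -3 → [6, 1, 1, -1, -3, 5, 8, 6]
k=5: arr[5] = (-3)-5 = -8 → [6, 1, 1, -1, -3, -8, 8, 6]
k=6: arr[6] = (-8)-8 = -16 → [6, 1, 1, -1, -3, -8, -16, 6]
k=7: arr[7] = (-16)-6 = -22 → [6, 1, 1, -1, -3, -8, -16, -22]
sum = -42

-42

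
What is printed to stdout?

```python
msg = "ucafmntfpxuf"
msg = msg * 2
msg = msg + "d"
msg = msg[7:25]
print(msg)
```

repeat ×2 → 'ucafmntfpxufucafmntfpxuf'
+ 'd' → 'ucafmntfpxufucafmntfpxufd'
slice [7:25] → 'fpxufucafmntfpxufd'

fpxufucafmntfpxufd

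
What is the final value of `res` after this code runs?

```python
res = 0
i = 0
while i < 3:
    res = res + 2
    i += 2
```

i=0: res = 0+2 = 2
i=2: res = 2+2 = 4

4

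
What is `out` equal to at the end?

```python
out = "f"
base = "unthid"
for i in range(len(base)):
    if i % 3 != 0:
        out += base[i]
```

i=0: skip
i=1: add 'n' → 'fn'
i=2: add 't' → 'fnt'
i=3: skip
i=4: add 'i' → 'fnti'
i=5: add 'd' → 'fntid'

'fntid'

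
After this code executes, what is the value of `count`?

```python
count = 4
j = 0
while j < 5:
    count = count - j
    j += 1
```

j=0: count = 4-0 = 4
j=1: count = 4-1 = 3
j=2: count = 3-2 = 1
j=3: count = 1-3 = -2
j=4: count = (-2)-4 = -6

-6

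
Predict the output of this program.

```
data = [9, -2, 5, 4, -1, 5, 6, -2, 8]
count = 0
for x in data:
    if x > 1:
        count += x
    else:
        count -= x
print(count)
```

x=9: >1, count = 0+9 = 9
x=-2: not >1, count = 9-(-2) = 11
x=5: >1, count = 11+5 = 16
x=4: >1, count = 16+4 = 20
x=-1: not >1, count = 20-(-1) = 21
x=5: >1, count = 21+5 = 26
x=6: >1, count = 26+6 = 32
x=-2: not >1, count = 32-(-2) = 34
x=8: >1, count = 34+8 = 42

42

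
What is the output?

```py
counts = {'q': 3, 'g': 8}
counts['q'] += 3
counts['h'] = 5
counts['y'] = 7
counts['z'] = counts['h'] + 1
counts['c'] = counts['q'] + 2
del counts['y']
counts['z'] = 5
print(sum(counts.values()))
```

counts['q'] = 3+3 = 6 → {'q': 6, 'g': 8}
counts['h'] = 5 → {'q': 6, 'g': 8, 'h': 5}
counts['y'] = 7 → {'q': 6, 'g': 8, 'h': 5, 'y': 7}
counts['z'] = counts['h']+1 = 6 → {'q': 6, 'g': 8, 'h': 5, 'y': 7, 'z': 6}
counts['c'] = counts['q']+2 = 8 → {'q': 6, 'g': 8, 'h': 5, 'y': 7, 'z': 6, 'c': 8}
del 'y' → {'q': 6, 'g': 8, 'h': 5, 'z': 6, 'c': 8}
counts['z'] = 5 → {'q': 6, 'g': 8, 'h': 5, 'z': 5, 'c': 8}
sum of values = 32

32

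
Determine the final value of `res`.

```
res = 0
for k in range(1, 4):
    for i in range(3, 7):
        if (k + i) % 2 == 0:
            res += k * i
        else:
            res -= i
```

k=1,i=3: even sum, res = 0+3 = 3
k=1,i=4: odd sum, res = 3-4 = -1
k=1,i=5: even sum, res = (-1)+5 = 4
k=1,i=6: odd sum, res = 4-6 = -2
k=2,i=3: odd sum, res = (-2)-3 = -5
k=2,i=4: even sum, res = (-5)+8 = 3
k=2,i=5: odd sum, res = 3-5 = -2
k=2,i=6: even sum, res = (-2)+12 = 10
k=3,i=3: even sum, res = 10+9 = 19
k=3,i=4: odd sum, res = 19-4 = 15
k=3,i=5: even sum, res = 15+15 = 30
k=3,i=6: odd sum, res = 30-6 = 24

24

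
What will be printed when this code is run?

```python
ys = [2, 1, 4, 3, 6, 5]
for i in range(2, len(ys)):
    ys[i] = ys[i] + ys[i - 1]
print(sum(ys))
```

i=2: ys[2] = 4+1 = 5 → [2, 1, 5, 3, 6, 5]
i=3: ys[3] = 3+5 = 8 → [2, 1, 5, 8, 6, 5]
i=4: ys[4] = 6+8 = 14 → [2, 1, 5, 8, 14, 5]
i=5: ys[5] = 5+14 = 19 → [2, 1, 5, 8, 14, 19]
sum = 49

49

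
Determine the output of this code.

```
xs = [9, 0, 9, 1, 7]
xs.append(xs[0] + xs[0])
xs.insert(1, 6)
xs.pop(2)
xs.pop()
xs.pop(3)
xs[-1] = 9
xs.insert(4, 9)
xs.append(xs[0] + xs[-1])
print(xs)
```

append xs[0]+xs[0] = 9+9 = 18 → [9, 0, 9, 1, 7, 18]
insert 6 at 1 → [9, 6, 0, 9, 1, 7, 18]
pop(2) removes 0 → [9, 6, 9, 1, 7, 18]
pop() removes 18 → [9, 6, 9, 1, 7]
pop(3) removes 1 → [9, 6, 9, 7]
xs[-1] = 9 → [9, 6, 9, 9]
insert 9 at 4 → [9, 6, 9, 9, 9]
append xs[0]+xs[-1] = 9+9 = 18 → [9, 6, 9, 9, 9, 18]

[9, 6, 9, 9, 9, 18]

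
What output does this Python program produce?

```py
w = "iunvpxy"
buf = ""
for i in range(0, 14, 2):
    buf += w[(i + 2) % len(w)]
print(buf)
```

i=0: add w[2]='n' → 'n'
i=2: add w[4]='p' → 'np'
i=4: add w[6]='y' → 'npy'
i=6: add w[1]='u' → 'npyu'
i=8: add w[3]='v' → 'npyuv'
i=10: add w[5]='x' → 'npyuvx'
i=12: add w[0]='i' → 'npyuvxi'

npyuvxi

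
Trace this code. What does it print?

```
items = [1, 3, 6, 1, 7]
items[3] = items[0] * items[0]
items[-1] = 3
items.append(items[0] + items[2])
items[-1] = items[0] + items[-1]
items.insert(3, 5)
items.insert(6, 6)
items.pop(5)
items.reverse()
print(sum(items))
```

items[3] = items[0]*items[0] = 1*1 = 1 → [1, 3, 6, 1, 7]
items[-1] = 3 → [1, 3, 6, 1, 3]
append items[0]+items[2] = 1+6 = 7 → [1, 3, 6, 1, 3, 7]
items[-1] = items[0]+items[-1] = 1+7 = 8 → [1, 3, 6, 1, 3, 8]
insert 5 at 3 → [1, 3, 6, 5, 1, 3, 8]
insert 6 at 6 → [1, 3, 6, 5, 1, 3, 6, 8]
pop(5) removes 3 → [1, 3, 6, 5, 1, 6, 8]
reverse → [8, 6, 1, 5, 6, 3, 1]
sum = 30

30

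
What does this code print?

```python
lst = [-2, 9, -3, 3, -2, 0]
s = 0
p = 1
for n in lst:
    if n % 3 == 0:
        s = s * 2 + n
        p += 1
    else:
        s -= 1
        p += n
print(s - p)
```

n=-2: not %3==0, s = 0-1 = -1; p=-1
n=9: %3==0, s = (-1)*2+9 = 7; p=0
n=-3: %3==0, s = 7*2+(-3) = 11; p=1
n=3: %3==0, s = 11*2+3 = 25; p=2
n=-2: not %3==0, s = 25-1 = 24; p=0
n=0: %3==0, s = 24*2+0 = 48; p=1
s-p = 48-1 = 47

47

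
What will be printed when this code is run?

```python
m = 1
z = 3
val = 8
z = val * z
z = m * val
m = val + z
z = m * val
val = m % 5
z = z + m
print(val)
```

1

z = 8*3 = 24
z = 1*8 = 8
m = 8+8 = 16
z = 16*8 = 128
val = 16%5 = 1
z = 128+16 = 144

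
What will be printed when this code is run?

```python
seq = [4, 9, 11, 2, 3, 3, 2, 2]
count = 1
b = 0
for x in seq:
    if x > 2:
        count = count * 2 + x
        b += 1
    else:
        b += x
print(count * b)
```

2431

x=4: >2, count = 1*2+4 = 6; b=1
x=9: >2, count = 6*2+9 = 21; b=2
x=11: >2, count = 21*2+11 = 53; b=3
x=2: not >2; b=5
x=3: >2, count = 53*2+3 = 109; b=6
x=3: >2, count = 109*2+3 = 221; b=7
x=2: not >2; b=9
x=2: not >2; b=11
count*b = 221*11 = 2431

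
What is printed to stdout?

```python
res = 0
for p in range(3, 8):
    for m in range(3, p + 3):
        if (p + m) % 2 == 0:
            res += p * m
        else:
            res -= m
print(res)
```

p=3,m=3: even sum, res = 0+9 = 9
p=3,m=4: odd sum, res = 9-4 = 5
p=3,m=5: even sum, res = 5+15 = 20
p=4,m=3: odd sum, res = 20-3 = 17
p=4,m=4: even sum, res = 17+16 = 33
p=4,m=5: odd sum, res = 33-5 = 28
p=4,m=6: even sum, res = 28+24 = 52
p=5,m=3: even sum, res = 52+15 = 67
p=5,m=4: odd sum, res = 67-4 = 63
p=5,m=5: even sum, res = 63+25 = 88
p=5,m=6: odd sum, res = 88-6 = 82
p=5,m=7: even sum, res = 82+35 = 117
p=6,m=3: odd sum, res = 117-3 = 114
p=6,m=4: even sum, res = 114+24 = 138
p=6,m=5: odd sum, res = 138-5 = 133
p=6,m=6: even sum, res = 133+36 = 169
p=6,m=7: odd sum, res = 169-7 = 162
p=6,m=8: even sum, res = 162+48 = 210
p=7,m=3: even sum, res = 210+21 = 231
p=7,m=4: odd sum, res = 231-4 = 227
p=7,m=5: even sum, res = 227+35 = 262
p=7,m=6: odd sum, res = 262-6 = 256
p=7,m=7: even sum, res = 256+49 = 305
p=7,m=8: odd sum, res = 305-8 = 297
p=7,m=9: even sum, res = 297+63 = 360

360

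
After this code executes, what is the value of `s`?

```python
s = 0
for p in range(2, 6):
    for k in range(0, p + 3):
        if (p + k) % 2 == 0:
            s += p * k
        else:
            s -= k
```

136

p=2,k=0: even sum, s = 0+0 = 0
p=2,k=1: odd sum, s = 0-1 = -1
p=2,k=2: even sum, s = (-1)+4 = 3
p=2,k=3: odd sum, s = 3-3 = 0
p=2,k=4: even sum, s = 0+8 = 8
p=3,k=0: odd sum, s = 8-0 = 8
p=3,k=1: even sum, s = 8+3 = 11
p=3,k=2: odd sum, s = 11-2 = 9
p=3,k=3: even sum, s = 9+9 = 18
p=3,k=4: odd sum, s = 18-4 = 14
p=3,k=5: even sum, s = 14+15 = 29
p=4,k=0: even sum, s = 29+0 = 29
p=4,k=1: odd sum, s = 29-1 = 28
p=4,k=2: even sum, s = 28+8 = 36
p=4,k=3: odd sum, s = 36-3 = 33
p=4,k=4: even sum, s = 33+16 = 49
p=4,k=5: odd sum, s = 49-5 = 44
p=4,k=6: even sum, s = 44+24 = 68
p=5,k=0: odd sum, s = 68-0 = 68
p=5,k=1: even sum, s = 68+5 = 73
p=5,k=2: odd sum, s = 73-2 = 71
p=5,k=3: even sum, s = 71+15 = 86
p=5,k=4: odd sum, s = 86-4 = 82
p=5,k=5: even sum, s = 82+25 = 107
p=5,k=6: odd sum, s = 107-6 = 101
p=5,k=7: even sum, s = 101+35 = 136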